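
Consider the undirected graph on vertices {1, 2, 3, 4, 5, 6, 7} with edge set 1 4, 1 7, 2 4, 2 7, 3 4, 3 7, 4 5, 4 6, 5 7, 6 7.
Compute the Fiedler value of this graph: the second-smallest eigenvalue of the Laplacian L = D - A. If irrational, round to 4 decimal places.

Reading degrees in the order [1, 2, 3, 4, 5, 6, 7] gives [2, 2, 2, 5, 2, 2, 5]; set D = diag(2, 2, 2, 5, 2, 2, 5) and form L = D - A. The smallest Laplacian eigenvalue is always 0. The next one, lambda_2 = 2, measures how hard the graph is to disconnect: larger values mean better connectivity. There is one zero in the spectrum, matching the 1 component. The eigenvalues sum to 20, which equals trace(L) = 2|E|.

2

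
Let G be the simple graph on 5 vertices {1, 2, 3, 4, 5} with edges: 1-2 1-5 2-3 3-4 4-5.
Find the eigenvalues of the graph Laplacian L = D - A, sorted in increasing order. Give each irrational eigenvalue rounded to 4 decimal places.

[0, 1.3820, 1.3820, 3.6180, 3.6180]

With the vertex order [1, 2, 3, 4, 5], the degrees are [2, 2, 2, 2, 2], giving D = diag(2, 2, 2, 2, 2) and L = D - A. The multiplicity of 0 as a Laplacian eigenvalue equals the number of connected components. The single zero eigenvalue shows the graph is connected. There is one zero in the spectrum, matching the 1 component. By the matrix-tree theorem the graph has (1/5) * product of the nonzero eigenvalues = 5 spanning trees.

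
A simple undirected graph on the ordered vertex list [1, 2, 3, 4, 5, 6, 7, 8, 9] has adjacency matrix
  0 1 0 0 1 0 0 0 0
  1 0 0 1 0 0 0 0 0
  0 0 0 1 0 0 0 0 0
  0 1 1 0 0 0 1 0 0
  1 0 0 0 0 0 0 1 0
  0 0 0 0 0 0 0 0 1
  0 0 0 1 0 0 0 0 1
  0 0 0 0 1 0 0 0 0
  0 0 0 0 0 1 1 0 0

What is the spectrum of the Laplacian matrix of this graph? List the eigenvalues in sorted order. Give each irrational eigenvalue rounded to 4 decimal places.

With the vertex order [1, 2, 3, 4, 5, 6, 7, 8, 9], the degrees are [2, 2, 1, 3, 2, 1, 2, 1, 2], giving D = diag(2, 2, 1, 3, 2, 1, 2, 1, 2) and L = D - A. Diagonalising L (or applying a numerical eigensolver to the 9x9 matrix) gives the spectrum above. The single zero eigenvalue shows the graph is connected. By the matrix-tree theorem the graph has (1/9) * product of the nonzero eigenvalues = 1 spanning tree.

[0, 0.1506, 0.4266, 1, 1.4229, 2.1724, 3, 3.4576, 4.3699]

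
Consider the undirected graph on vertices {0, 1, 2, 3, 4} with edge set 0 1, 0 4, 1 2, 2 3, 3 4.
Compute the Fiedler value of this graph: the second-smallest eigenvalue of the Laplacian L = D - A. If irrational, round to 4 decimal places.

1.3820

Each diagonal entry of L is the vertex degree and each off-diagonal entry is -1 where an edge is present, 0 otherwise; in the order [0, 1, 2, 3, 4] the diagonal is [2, 2, 2, 2, 2]. The smallest Laplacian eigenvalue is always 0. The next one, lambda_2 = 1.3820, measures how hard the graph is to disconnect: larger values mean better connectivity. The eigenvalues sum to 10, which equals trace(L) = 2|E|. There is one zero in the spectrum, matching the 1 component.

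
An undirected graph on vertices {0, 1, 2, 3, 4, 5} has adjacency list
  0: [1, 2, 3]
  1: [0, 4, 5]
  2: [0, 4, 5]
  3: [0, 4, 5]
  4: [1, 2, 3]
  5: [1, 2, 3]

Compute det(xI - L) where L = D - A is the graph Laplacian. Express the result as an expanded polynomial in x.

x^6 - 18x^5 + 126x^4 - 432x^3 + 729x^2 - 486x

With the vertex order [0, 1, 2, 3, 4, 5], the degrees are [3, 3, 3, 3, 3, 3], giving D = diag(3, 3, 3, 3, 3, 3) and L = D - A. The eigenvalues of L are [0, 3, 3, 3, 3, 6]; the characteristic polynomial is the product of (x - lambda_i), which multiplies out to x^6 - 18x^5 + 126x^4 - 432x^3 + 729x^2 - 486x. Since p(0) = det(-L) = 0, x divides p(x).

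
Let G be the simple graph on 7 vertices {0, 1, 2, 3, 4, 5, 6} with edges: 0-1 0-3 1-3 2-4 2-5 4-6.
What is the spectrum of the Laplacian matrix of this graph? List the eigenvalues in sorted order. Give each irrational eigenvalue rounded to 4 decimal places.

Each diagonal entry of L is the vertex degree and each off-diagonal entry is -1 where an edge is present, 0 otherwise; in the order [0, 1, 2, 3, 4, 5, 6] the diagonal is [2, 2, 2, 2, 2, 1, 1]. Diagonalising L (or applying a numerical eigensolver to the 7x7 matrix) gives the spectrum above. The 2 zero eigenvalues correspond to the 2 connected components. There are 2 zeros in the spectrum, matching the 2 components. The eigenvalues sum to 12, which equals trace(L) = 2|E|.

[0, 0, 0.5858, 2, 3, 3, 3.4142]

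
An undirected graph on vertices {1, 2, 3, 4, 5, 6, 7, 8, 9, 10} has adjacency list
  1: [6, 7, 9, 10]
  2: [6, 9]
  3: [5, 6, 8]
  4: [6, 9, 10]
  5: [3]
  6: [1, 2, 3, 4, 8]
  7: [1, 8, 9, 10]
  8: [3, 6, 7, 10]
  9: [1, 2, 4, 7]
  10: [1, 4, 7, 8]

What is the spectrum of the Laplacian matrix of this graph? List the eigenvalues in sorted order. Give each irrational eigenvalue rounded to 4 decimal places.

[0, 0.6174, 1.7241, 2.4972, 2.8750, 3.9374, 4.4026, 5.1311, 5.7694, 7.0460]

Each diagonal entry of L is the vertex degree and each off-diagonal entry is -1 where an edge is present, 0 otherwise; in the order [1, 2, 3, 4, 5, 6, 7, 8, 9, 10] the diagonal is [4, 2, 3, 3, 1, 5, 4, 4, 4, 4]. Diagonalising L (or applying a numerical eigensolver to the 10x10 matrix) gives the spectrum above. The single zero eigenvalue shows the graph is connected. By the matrix-tree theorem the graph has (1/10) * product of the nonzero eigenvalues = 2763 spanning trees.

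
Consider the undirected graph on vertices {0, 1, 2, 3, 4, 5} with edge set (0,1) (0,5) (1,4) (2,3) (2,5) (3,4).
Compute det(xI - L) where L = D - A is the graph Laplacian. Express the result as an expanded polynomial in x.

x^6 - 12x^5 + 54x^4 - 112x^3 + 105x^2 - 36x

With the vertex order [0, 1, 2, 3, 4, 5], the degrees are [2, 2, 2, 2, 2, 2], giving D = diag(2, 2, 2, 2, 2, 2) and L = D - A. Computing det(xI - L) by cofactor expansion (or equivalently via sum-over-permutations) gives x^6 - 12x^5 + 54x^4 - 112x^3 + 105x^2 - 36x. The constant term is 0 because L is singular (the all-ones vector lies in its kernel). By the matrix-tree theorem the graph has (1/6) * product of the nonzero eigenvalues = 6 spanning trees. There is one zero in the spectrum, matching the 1 component.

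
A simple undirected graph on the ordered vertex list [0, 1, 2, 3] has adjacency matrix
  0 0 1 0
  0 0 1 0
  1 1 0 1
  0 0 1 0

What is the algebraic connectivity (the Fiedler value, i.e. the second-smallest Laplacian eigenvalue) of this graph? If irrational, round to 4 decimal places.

Each diagonal entry of L is the vertex degree and each off-diagonal entry is -1 where an edge is present, 0 otherwise; in the order [0, 1, 2, 3] the diagonal is [1, 1, 3, 1]. The smallest Laplacian eigenvalue is always 0. The next one, lambda_2 = 1, measures how hard the graph is to disconnect: larger values mean better connectivity. The largest eigenvalue, 4, is at most the vertex count 4. The eigenvalues sum to 6, which equals trace(L) = 2|E|.

1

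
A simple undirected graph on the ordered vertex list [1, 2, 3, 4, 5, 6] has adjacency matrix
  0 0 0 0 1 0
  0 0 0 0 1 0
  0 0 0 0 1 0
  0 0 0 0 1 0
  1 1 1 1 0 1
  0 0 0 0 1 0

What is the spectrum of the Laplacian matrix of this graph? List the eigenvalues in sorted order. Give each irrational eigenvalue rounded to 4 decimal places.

[0, 1, 1, 1, 1, 6]

With the vertex order [1, 2, 3, 4, 5, 6], the degrees are [1, 1, 1, 1, 5, 1], giving D = diag(1, 1, 1, 1, 5, 1) and L = D - A. The multiplicity of 0 as a Laplacian eigenvalue equals the number of connected components. By the matrix-tree theorem the graph has (1/6) * product of the nonzero eigenvalues = 1 spanning tree.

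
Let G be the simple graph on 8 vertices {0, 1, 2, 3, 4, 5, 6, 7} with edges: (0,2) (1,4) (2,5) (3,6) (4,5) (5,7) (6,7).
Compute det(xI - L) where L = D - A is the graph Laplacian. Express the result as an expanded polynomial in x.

Reading degrees in the order [0, 1, 2, 3, 4, 5, 6, 7] gives [1, 1, 2, 1, 2, 3, 2, 2]; set D = diag(1, 1, 2, 1, 2, 3, 2, 2) and form L = D - A. Computing det(xI - L) by cofactor expansion (or equivalently via sum-over-permutations) gives x^8 - 14x^7 + 77x^6 - 212x^5 + 307x^4 - 224x^3 + 72x^2 - 8x. The coefficient of x^7 equals -trace(L) = -14, matching the sum of degrees. By the matrix-tree theorem the graph has (1/8) * product of the nonzero eigenvalues = 1 spanning tree.

x^8 - 14x^7 + 77x^6 - 212x^5 + 307x^4 - 224x^3 + 72x^2 - 8x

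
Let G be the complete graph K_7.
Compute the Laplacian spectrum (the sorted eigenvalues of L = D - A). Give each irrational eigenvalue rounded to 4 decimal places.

The graph has 7 vertices and degree multiset [6, 6, 6, 6, 6, 6, 6]; D is the diagonal matrix of degrees and L = D - A. L is symmetric positive semidefinite, so every eigenvalue is real and nonnegative.

[0, 7, 7, 7, 7, 7, 7]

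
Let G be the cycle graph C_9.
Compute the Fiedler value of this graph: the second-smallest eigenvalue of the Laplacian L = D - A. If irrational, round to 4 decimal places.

0.4679

The graph has 9 vertices and degree multiset [2, 2, 2, 2, 2, 2, 2, 2, 2]; D is the diagonal matrix of degrees and L = D - A. The sorted Laplacian eigenvalues are [0, 0.4679, 0.4679, 1.6527, 1.6527, 3, 3, 3.8794, 3.8794]; the algebraic connectivity is the second entry, 0.4679. The largest eigenvalue, 3.8794, is at most the vertex count 9.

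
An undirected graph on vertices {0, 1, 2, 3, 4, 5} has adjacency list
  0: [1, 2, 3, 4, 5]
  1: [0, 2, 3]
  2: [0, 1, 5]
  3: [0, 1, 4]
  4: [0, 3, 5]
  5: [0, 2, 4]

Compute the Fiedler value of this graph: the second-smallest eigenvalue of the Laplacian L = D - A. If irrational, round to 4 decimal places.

With the vertex order [0, 1, 2, 3, 4, 5], the degrees are [5, 3, 3, 3, 3, 3], giving D = diag(5, 3, 3, 3, 3, 3) and L = D - A. The smallest Laplacian eigenvalue is always 0. The next one, lambda_2 = 2.3820, measures how hard the graph is to disconnect: larger values mean better connectivity. The eigenvalues sum to 20, which equals trace(L) = 2|E|. By the matrix-tree theorem the graph has (1/6) * product of the nonzero eigenvalues = 121 spanning trees.

2.3820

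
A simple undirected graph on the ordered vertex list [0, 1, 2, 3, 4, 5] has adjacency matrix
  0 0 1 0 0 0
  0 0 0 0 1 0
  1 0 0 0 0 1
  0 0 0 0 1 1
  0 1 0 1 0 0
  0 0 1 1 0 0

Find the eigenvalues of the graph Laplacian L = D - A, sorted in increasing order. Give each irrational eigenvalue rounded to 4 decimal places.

[0, 0.2679, 1, 2, 3, 3.7321]

With the vertex order [0, 1, 2, 3, 4, 5], the degrees are [1, 1, 2, 2, 2, 2], giving D = diag(1, 1, 2, 2, 2, 2) and L = D - A. Since every row of L sums to 0, the all-ones vector is in the kernel and 0 is an eigenvalue. The eigenvalues sum to 10, which equals trace(L) = 2|E|. There is one zero in the spectrum, matching the 1 component.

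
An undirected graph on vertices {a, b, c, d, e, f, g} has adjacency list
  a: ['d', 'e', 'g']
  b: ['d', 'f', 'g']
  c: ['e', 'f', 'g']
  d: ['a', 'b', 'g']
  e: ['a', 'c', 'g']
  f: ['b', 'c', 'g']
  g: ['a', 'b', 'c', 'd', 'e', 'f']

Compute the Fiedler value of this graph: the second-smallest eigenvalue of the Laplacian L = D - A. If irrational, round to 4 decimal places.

2

Each diagonal entry of L is the vertex degree and each off-diagonal entry is -1 where an edge is present, 0 otherwise; in the order [a, b, c, d, e, f, g] the diagonal is [3, 3, 3, 3, 3, 3, 6]. The smallest Laplacian eigenvalue is always 0. The next one, lambda_2 = 2, measures how hard the graph is to disconnect: larger values mean better connectivity.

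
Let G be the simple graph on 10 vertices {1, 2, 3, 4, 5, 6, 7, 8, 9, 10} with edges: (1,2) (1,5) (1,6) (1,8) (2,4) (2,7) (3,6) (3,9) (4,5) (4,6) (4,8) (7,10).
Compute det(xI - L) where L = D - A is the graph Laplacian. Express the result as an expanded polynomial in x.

With the vertex order [1, 2, 3, 4, 5, 6, 7, 8, 9, 10], the degrees are [4, 3, 2, 4, 2, 3, 2, 2, 1, 1], giving D = diag(4, 3, 2, 4, 2, 3, 2, 2, 1, 1) and L = D - A. Computing det(xI - L) by cofactor expansion (or equivalently via sum-over-permutations) gives x^10 - 24x^9 + 242x^8 - 1340x^7 + 4457x^6 - 9124x^5 + 11272x^4 - 7840x^3 + 2640x^2 - 320x. Since p(0) = det(-L) = 0, x divides p(x).

x^10 - 24x^9 + 242x^8 - 1340x^7 + 4457x^6 - 9124x^5 + 11272x^4 - 7840x^3 + 2640x^2 - 320x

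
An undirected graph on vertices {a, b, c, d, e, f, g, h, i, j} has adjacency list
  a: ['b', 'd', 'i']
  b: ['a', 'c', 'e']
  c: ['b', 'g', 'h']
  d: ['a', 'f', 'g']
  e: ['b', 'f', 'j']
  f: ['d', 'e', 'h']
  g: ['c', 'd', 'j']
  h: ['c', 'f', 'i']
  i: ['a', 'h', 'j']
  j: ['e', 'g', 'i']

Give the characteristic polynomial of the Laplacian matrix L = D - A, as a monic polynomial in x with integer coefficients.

Each diagonal entry of L is the vertex degree and each off-diagonal entry is -1 where an edge is present, 0 otherwise; in the order [a, b, c, d, e, f, g, h, i, j] the diagonal is [3, 3, 3, 3, 3, 3, 3, 3, 3, 3]. Computing det(xI - L) by cofactor expansion (or equivalently via sum-over-permutations) gives x^10 - 30x^9 + 390x^8 - 2880x^7 + 13305x^6 - 39882x^5 + 77640x^4 - 94800x^3 + 66000x^2 - 20000x. The coefficient of x^9 equals -trace(L) = -30, matching the sum of degrees. There is one zero in the spectrum, matching the 1 component.

x^10 - 30x^9 + 390x^8 - 2880x^7 + 13305x^6 - 39882x^5 + 77640x^4 - 94800x^3 + 66000x^2 - 20000x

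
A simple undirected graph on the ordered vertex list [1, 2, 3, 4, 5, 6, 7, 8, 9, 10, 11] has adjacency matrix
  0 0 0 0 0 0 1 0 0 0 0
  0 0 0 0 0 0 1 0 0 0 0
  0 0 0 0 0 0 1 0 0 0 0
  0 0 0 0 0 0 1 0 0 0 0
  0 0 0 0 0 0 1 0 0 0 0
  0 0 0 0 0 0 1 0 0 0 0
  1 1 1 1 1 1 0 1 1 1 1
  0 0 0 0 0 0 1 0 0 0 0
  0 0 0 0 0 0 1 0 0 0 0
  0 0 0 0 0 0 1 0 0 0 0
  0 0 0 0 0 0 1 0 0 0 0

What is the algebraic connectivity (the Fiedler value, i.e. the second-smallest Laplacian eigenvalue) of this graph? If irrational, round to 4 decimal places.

1

Reading degrees in the order [1, 2, 3, 4, 5, 6, 7, 8, 9, 10, 11] gives [1, 1, 1, 1, 1, 1, 10, 1, 1, 1, 1]; set D = diag(1, 1, 1, 1, 1, 1, 10, 1, 1, 1, 1) and form L = D - A. The sorted Laplacian eigenvalues are [0, 1, 1, 1, 1, 1, 1, 1, 1, 1, 11]; the algebraic connectivity is the second entry, 1. The largest eigenvalue, 11, is at most the vertex count 11.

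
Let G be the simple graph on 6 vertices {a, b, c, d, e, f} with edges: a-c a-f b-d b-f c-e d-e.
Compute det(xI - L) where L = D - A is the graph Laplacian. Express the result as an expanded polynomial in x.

x^6 - 12x^5 + 54x^4 - 112x^3 + 105x^2 - 36x

Each diagonal entry of L is the vertex degree and each off-diagonal entry is -1 where an edge is present, 0 otherwise; in the order [a, b, c, d, e, f] the diagonal is [2, 2, 2, 2, 2, 2]. The eigenvalues of L are [0, 1, 1, 3, 3, 4]; the characteristic polynomial is the product of (x - lambda_i), which multiplies out to x^6 - 12x^5 + 54x^4 - 112x^3 + 105x^2 - 36x. Since p(0) = det(-L) = 0, x divides p(x). The largest eigenvalue, 4, is at most the vertex count 6.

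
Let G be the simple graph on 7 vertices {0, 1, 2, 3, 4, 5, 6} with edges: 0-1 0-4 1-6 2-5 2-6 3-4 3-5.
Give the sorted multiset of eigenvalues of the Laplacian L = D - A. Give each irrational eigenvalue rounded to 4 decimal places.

[0, 0.7530, 0.7530, 2.4450, 2.4450, 3.8019, 3.8019]

Each diagonal entry of L is the vertex degree and each off-diagonal entry is -1 where an edge is present, 0 otherwise; in the order [0, 1, 2, 3, 4, 5, 6] the diagonal is [2, 2, 2, 2, 2, 2, 2]. Since every row of L sums to 0, the all-ones vector is in the kernel and 0 is an eigenvalue. The eigenvalues sum to 14, which equals trace(L) = 2|E|. There is one zero in the spectrum, matching the 1 component.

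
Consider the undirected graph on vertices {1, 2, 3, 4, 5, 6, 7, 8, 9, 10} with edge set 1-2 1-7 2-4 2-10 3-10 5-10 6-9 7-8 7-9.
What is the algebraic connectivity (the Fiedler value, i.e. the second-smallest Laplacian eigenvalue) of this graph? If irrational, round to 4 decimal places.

0.1487

Each diagonal entry of L is the vertex degree and each off-diagonal entry is -1 where an edge is present, 0 otherwise; in the order [1, 2, 3, 4, 5, 6, 7, 8, 9, 10] the diagonal is [2, 3, 1, 1, 1, 1, 3, 1, 2, 3]. The sorted Laplacian eigenvalues are [0, 0.1487, 0.5188, 0.6496, 1, 1.4400, 2.3111, 3.0561, 4.1701, 4.7056]; the algebraic connectivity is the second entry, 0.1487. The eigenvalues sum to 18, which equals trace(L) = 2|E|. The largest eigenvalue, 4.7056, is at most the vertex count 10.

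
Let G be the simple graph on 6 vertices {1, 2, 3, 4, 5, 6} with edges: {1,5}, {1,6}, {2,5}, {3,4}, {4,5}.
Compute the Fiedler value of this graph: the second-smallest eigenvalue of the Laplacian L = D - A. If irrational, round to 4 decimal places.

Reading degrees in the order [1, 2, 3, 4, 5, 6] gives [2, 1, 1, 2, 3, 1]; set D = diag(2, 1, 1, 2, 3, 1) and form L = D - A. The sorted Laplacian eigenvalues are [0, 0.3820, 0.6972, 2, 2.6180, 4.3028]; the algebraic connectivity is the second entry, 0.3820. The largest eigenvalue, 4.3028, is at most the vertex count 6. The eigenvalues sum to 10, which equals trace(L) = 2|E|.

0.3820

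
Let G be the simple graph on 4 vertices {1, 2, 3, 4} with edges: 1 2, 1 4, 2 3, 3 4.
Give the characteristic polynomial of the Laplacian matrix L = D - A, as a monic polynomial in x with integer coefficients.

x^4 - 8x^3 + 20x^2 - 16x

Each diagonal entry of L is the vertex degree and each off-diagonal entry is -1 where an edge is present, 0 otherwise; in the order [1, 2, 3, 4] the diagonal is [2, 2, 2, 2]. Computing det(xI - L) by cofactor expansion (or equivalently via sum-over-permutations) gives x^4 - 8x^3 + 20x^2 - 16x. The constant term is 0 because L is singular (the all-ones vector lies in its kernel). By the matrix-tree theorem the graph has (1/4) * product of the nonzero eigenvalues = 4 spanning trees.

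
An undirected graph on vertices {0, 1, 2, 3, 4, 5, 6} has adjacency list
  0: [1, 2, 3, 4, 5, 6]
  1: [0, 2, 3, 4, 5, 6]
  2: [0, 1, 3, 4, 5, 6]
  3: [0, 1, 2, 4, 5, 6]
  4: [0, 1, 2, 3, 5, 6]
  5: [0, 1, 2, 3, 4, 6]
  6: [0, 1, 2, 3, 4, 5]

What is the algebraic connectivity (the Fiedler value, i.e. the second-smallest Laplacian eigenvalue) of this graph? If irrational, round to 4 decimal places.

7

Each diagonal entry of L is the vertex degree and each off-diagonal entry is -1 where an edge is present, 0 otherwise; in the order [0, 1, 2, 3, 4, 5, 6] the diagonal is [6, 6, 6, 6, 6, 6, 6]. Computing the eigenvalues of L and sorting gives [0, 7, 7, 7, 7, 7, 7]. The Fiedler value lambda_2 = 7 is strictly positive, so the graph is connected.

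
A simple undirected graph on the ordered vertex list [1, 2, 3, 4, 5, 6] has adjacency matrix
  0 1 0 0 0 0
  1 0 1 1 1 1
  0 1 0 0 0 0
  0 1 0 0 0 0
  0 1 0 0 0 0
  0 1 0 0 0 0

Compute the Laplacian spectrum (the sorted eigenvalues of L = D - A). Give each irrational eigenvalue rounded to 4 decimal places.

Reading degrees in the order [1, 2, 3, 4, 5, 6] gives [1, 5, 1, 1, 1, 1]; set D = diag(1, 5, 1, 1, 1, 1) and form L = D - A. L is symmetric positive semidefinite, so every eigenvalue is real and nonnegative. The eigenvalues sum to 10, which equals trace(L) = 2|E|.

[0, 1, 1, 1, 1, 6]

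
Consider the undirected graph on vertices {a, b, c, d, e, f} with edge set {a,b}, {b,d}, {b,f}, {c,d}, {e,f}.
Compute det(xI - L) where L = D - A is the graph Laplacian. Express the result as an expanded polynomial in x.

x^6 - 10x^5 + 35x^4 - 52x^3 + 31x^2 - 6x

Each diagonal entry of L is the vertex degree and each off-diagonal entry is -1 where an edge is present, 0 otherwise; in the order [a, b, c, d, e, f] the diagonal is [1, 3, 1, 2, 1, 2]. Computing det(xI - L) by cofactor expansion (or equivalently via sum-over-permutations) gives x^6 - 10x^5 + 35x^4 - 52x^3 + 31x^2 - 6x. The constant term is 0 because L is singular (the all-ones vector lies in its kernel). There is one zero in the spectrum, matching the 1 component. By the matrix-tree theorem the graph has (1/6) * product of the nonzero eigenvalues = 1 spanning tree.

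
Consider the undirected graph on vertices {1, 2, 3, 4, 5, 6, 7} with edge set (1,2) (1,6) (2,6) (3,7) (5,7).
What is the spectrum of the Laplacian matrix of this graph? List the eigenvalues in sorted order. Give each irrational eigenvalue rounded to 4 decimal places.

Reading degrees in the order [1, 2, 3, 4, 5, 6, 7] gives [2, 2, 1, 0, 1, 2, 2]; set D = diag(2, 2, 1, 0, 1, 2, 2) and form L = D - A. Since every row of L sums to 0, the all-ones vector is in the kernel and 0 is an eigenvalue. The 3 zero eigenvalues correspond to the 3 connected components. The eigenvalues sum to 10, which equals trace(L) = 2|E|.

[0, 0, 0, 1, 3, 3, 3]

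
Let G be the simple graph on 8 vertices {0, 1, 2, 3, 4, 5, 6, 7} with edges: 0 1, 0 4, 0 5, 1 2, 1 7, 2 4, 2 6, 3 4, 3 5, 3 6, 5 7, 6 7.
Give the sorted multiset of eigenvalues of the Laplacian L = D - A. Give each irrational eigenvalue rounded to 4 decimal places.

[0, 2, 2, 2, 4, 4, 4, 6]

Each diagonal entry of L is the vertex degree and each off-diagonal entry is -1 where an edge is present, 0 otherwise; in the order [0, 1, 2, 3, 4, 5, 6, 7] the diagonal is [3, 3, 3, 3, 3, 3, 3, 3]. L is symmetric positive semidefinite, so every eigenvalue is real and nonnegative. The single zero eigenvalue shows the graph is connected. By the matrix-tree theorem the graph has (1/8) * product of the nonzero eigenvalues = 384 spanning trees.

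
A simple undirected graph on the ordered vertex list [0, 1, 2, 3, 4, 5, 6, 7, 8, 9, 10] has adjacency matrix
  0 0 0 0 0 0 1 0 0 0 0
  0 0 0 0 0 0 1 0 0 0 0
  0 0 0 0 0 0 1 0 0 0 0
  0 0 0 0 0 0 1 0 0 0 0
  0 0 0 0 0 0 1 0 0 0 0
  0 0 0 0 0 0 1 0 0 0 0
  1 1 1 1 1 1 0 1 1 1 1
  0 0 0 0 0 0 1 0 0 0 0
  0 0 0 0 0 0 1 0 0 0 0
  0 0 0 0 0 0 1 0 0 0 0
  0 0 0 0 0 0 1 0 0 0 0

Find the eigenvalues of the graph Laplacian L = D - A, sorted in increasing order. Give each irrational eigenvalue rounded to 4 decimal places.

With the vertex order [0, 1, 2, 3, 4, 5, 6, 7, 8, 9, 10], the degrees are [1, 1, 1, 1, 1, 1, 10, 1, 1, 1, 1], giving D = diag(1, 1, 1, 1, 1, 1, 10, 1, 1, 1, 1) and L = D - A. The multiplicity of 0 as a Laplacian eigenvalue equals the number of connected components. By the matrix-tree theorem the graph has (1/11) * product of the nonzero eigenvalues = 1 spanning tree. The largest eigenvalue, 11, is at most the vertex count 11.

[0, 1, 1, 1, 1, 1, 1, 1, 1, 1, 11]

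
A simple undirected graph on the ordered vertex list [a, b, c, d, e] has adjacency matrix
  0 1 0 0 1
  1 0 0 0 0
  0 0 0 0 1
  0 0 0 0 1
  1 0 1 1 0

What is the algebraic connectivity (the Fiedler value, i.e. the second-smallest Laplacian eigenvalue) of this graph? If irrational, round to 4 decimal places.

0.5188

Each diagonal entry of L is the vertex degree and each off-diagonal entry is -1 where an edge is present, 0 otherwise; in the order [a, b, c, d, e] the diagonal is [2, 1, 1, 1, 3]. The sorted Laplacian eigenvalues are [0, 0.5188, 1, 2.3111, 4.1701]; the algebraic connectivity is the second entry, 0.5188. There is one zero in the spectrum, matching the 1 component. The eigenvalues sum to 8, which equals trace(L) = 2|E|.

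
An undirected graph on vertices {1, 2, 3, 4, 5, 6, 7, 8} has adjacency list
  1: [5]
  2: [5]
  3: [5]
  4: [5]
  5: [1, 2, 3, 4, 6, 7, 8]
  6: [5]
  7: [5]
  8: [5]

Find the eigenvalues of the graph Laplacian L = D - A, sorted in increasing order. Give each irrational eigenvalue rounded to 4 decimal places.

[0, 1, 1, 1, 1, 1, 1, 8]

Reading degrees in the order [1, 2, 3, 4, 5, 6, 7, 8] gives [1, 1, 1, 1, 7, 1, 1, 1]; set D = diag(1, 1, 1, 1, 7, 1, 1, 1) and form L = D - A. L is symmetric positive semidefinite, so every eigenvalue is real and nonnegative. By the matrix-tree theorem the graph has (1/8) * product of the nonzero eigenvalues = 1 spanning tree.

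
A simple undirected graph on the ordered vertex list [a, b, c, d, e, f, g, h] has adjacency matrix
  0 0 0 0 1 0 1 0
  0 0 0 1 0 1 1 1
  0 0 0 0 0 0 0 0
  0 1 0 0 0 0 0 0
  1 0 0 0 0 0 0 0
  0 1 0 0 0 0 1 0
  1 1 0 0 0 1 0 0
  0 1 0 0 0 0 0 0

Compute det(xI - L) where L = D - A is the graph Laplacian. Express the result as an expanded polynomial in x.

x^8 - 14x^7 + 73x^6 - 178x^5 + 211x^4 - 114x^3 + 21x^2

Each diagonal entry of L is the vertex degree and each off-diagonal entry is -1 where an edge is present, 0 otherwise; in the order [a, b, c, d, e, f, g, h] the diagonal is [2, 4, 0, 1, 1, 2, 3, 1]. Computing det(xI - L) by cofactor expansion (or equivalently via sum-over-permutations) gives x^8 - 14x^7 + 73x^6 - 178x^5 + 211x^4 - 114x^3 + 21x^2. The coefficient of x^7 equals -trace(L) = -14, matching the sum of degrees. There are 2 zeros in the spectrum, matching the 2 components.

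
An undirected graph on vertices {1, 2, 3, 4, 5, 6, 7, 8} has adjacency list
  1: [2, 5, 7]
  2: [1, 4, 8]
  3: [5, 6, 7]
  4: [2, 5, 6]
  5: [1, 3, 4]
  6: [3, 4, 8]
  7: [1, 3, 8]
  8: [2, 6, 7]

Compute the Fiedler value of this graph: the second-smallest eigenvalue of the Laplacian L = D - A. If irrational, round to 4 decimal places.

Each diagonal entry of L is the vertex degree and each off-diagonal entry is -1 where an edge is present, 0 otherwise; in the order [1, 2, 3, 4, 5, 6, 7, 8] the diagonal is [3, 3, 3, 3, 3, 3, 3, 3]. The smallest Laplacian eigenvalue is always 0. The next one, lambda_2 = 2, measures how hard the graph is to disconnect: larger values mean better connectivity.

2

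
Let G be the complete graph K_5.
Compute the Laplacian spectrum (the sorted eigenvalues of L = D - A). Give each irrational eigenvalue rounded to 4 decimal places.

[0, 5, 5, 5, 5]

The graph has 5 vertices and degree multiset [4, 4, 4, 4, 4]; D is the diagonal matrix of degrees and L = D - A. Since every row of L sums to 0, the all-ones vector is in the kernel and 0 is an eigenvalue. The eigenvalues sum to 20, which equals trace(L) = 2|E|. There is one zero in the spectrum, matching the 1 component.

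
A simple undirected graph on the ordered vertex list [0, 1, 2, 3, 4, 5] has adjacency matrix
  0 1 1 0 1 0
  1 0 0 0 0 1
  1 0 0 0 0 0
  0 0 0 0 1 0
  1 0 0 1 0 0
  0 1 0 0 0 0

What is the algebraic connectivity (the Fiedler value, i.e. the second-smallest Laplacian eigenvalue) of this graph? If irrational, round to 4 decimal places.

0.3820

With the vertex order [0, 1, 2, 3, 4, 5], the degrees are [3, 2, 1, 1, 2, 1], giving D = diag(3, 2, 1, 1, 2, 1) and L = D - A. The smallest Laplacian eigenvalue is always 0. The next one, lambda_2 = 0.3820, measures how hard the graph is to disconnect: larger values mean better connectivity. There is one zero in the spectrum, matching the 1 component. The largest eigenvalue, 4.3028, is at most the vertex count 6.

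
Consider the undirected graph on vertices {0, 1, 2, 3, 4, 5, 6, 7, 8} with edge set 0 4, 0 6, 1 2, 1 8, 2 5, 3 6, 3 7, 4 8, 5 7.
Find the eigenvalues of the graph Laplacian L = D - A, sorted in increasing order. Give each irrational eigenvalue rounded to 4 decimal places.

With the vertex order [0, 1, 2, 3, 4, 5, 6, 7, 8], the degrees are [2, 2, 2, 2, 2, 2, 2, 2, 2], giving D = diag(2, 2, 2, 2, 2, 2, 2, 2, 2) and L = D - A. The multiplicity of 0 as a Laplacian eigenvalue equals the number of connected components. There is one zero in the spectrum, matching the 1 component.

[0, 0.4679, 0.4679, 1.6527, 1.6527, 3, 3, 3.8794, 3.8794]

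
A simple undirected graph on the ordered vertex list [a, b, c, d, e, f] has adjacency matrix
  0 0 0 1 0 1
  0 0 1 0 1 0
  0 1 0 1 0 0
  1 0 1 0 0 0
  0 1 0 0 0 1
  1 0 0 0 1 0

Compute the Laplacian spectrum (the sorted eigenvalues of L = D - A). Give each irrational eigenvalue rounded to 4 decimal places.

[0, 1, 1, 3, 3, 4]

With the vertex order [a, b, c, d, e, f], the degrees are [2, 2, 2, 2, 2, 2], giving D = diag(2, 2, 2, 2, 2, 2) and L = D - A. Diagonalising L (or applying a numerical eigensolver to the 6x6 matrix) gives the spectrum above. By the matrix-tree theorem the graph has (1/6) * product of the nonzero eigenvalues = 6 spanning trees. The eigenvalues sum to 12, which equals trace(L) = 2|E|.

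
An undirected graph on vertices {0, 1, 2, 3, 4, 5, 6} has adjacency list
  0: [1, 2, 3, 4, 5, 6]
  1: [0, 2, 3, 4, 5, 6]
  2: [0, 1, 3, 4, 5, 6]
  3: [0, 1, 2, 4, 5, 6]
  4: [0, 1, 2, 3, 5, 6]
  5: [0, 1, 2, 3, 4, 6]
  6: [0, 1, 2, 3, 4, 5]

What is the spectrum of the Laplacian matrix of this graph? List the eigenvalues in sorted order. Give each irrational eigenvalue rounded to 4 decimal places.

[0, 7, 7, 7, 7, 7, 7]

With the vertex order [0, 1, 2, 3, 4, 5, 6], the degrees are [6, 6, 6, 6, 6, 6, 6], giving D = diag(6, 6, 6, 6, 6, 6, 6) and L = D - A. Since every row of L sums to 0, the all-ones vector is in the kernel and 0 is an eigenvalue. The single zero eigenvalue shows the graph is connected.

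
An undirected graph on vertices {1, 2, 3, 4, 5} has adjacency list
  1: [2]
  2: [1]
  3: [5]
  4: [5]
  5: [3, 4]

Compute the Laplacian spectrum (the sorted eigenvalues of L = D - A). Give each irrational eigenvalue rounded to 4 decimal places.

Each diagonal entry of L is the vertex degree and each off-diagonal entry is -1 where an edge is present, 0 otherwise; in the order [1, 2, 3, 4, 5] the diagonal is [1, 1, 1, 1, 2]. Diagonalising L (or applying a numerical eigensolver to the 5x5 matrix) gives the spectrum above. The 2 zero eigenvalues correspond to the 2 connected components. The eigenvalues sum to 6, which equals trace(L) = 2|E|. There are 2 zeros in the spectrum, matching the 2 components.

[0, 0, 1, 2, 3]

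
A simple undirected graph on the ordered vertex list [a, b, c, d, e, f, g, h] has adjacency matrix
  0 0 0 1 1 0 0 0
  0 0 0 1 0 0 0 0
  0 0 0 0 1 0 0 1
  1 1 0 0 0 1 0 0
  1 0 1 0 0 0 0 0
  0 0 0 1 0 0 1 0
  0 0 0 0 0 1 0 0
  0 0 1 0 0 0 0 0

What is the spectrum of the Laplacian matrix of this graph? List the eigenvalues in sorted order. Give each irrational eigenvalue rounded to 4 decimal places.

Reading degrees in the order [a, b, c, d, e, f, g, h] gives [2, 1, 2, 3, 2, 2, 1, 1]; set D = diag(2, 1, 2, 3, 2, 2, 1, 1) and form L = D - A. Diagonalising L (or applying a numerical eigensolver to the 8x8 matrix) gives the spectrum above.

[0, 0.1864, 0.5858, 1, 2, 2.4707, 3.4142, 4.3429]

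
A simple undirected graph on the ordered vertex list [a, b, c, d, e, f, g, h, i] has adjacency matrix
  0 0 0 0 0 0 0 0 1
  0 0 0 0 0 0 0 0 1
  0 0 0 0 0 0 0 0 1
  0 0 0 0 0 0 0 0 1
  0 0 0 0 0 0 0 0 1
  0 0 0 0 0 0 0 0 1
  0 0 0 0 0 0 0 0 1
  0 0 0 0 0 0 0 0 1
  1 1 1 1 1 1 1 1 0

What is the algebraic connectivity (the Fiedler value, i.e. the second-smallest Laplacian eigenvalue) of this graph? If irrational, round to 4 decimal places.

Each diagonal entry of L is the vertex degree and each off-diagonal entry is -1 where an edge is present, 0 otherwise; in the order [a, b, c, d, e, f, g, h, i] the diagonal is [1, 1, 1, 1, 1, 1, 1, 1, 8]. The sorted Laplacian eigenvalues are [0, 1, 1, 1, 1, 1, 1, 1, 9]; the algebraic connectivity is the second entry, 1. The largest eigenvalue, 9, is at most the vertex count 9.

1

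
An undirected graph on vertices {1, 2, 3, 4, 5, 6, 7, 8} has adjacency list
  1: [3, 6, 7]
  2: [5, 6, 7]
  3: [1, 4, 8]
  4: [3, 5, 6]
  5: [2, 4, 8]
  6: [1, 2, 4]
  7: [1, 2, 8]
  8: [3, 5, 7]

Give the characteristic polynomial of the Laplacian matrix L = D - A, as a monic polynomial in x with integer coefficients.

Each diagonal entry of L is the vertex degree and each off-diagonal entry is -1 where an edge is present, 0 otherwise; in the order [1, 2, 3, 4, 5, 6, 7, 8] the diagonal is [3, 3, 3, 3, 3, 3, 3, 3]. L has integer entries, so p(x) = det(xI - L) has integer coefficients. Expanding the determinant yields x^8 - 24x^7 + 240x^6 - 1296x^5 + 4080x^4 - 7488x^3 + 7424x^2 - 3072x. Since p(0) = det(-L) = 0, x divides p(x).

x^8 - 24x^7 + 240x^6 - 1296x^5 + 4080x^4 - 7488x^3 + 7424x^2 - 3072x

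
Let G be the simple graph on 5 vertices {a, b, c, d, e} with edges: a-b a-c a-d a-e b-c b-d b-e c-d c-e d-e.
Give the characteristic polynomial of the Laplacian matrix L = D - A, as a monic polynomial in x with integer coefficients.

x^5 - 20x^4 + 150x^3 - 500x^2 + 625x

Reading degrees in the order [a, b, c, d, e] gives [4, 4, 4, 4, 4]; set D = diag(4, 4, 4, 4, 4) and form L = D - A. L has integer entries, so p(x) = det(xI - L) has integer coefficients. Expanding the determinant yields x^5 - 20x^4 + 150x^3 - 500x^2 + 625x. The coefficient of x^4 equals -trace(L) = -20, matching the sum of degrees. There is one zero in the spectrum, matching the 1 component. The largest eigenvalue, 5, is at most the vertex count 5.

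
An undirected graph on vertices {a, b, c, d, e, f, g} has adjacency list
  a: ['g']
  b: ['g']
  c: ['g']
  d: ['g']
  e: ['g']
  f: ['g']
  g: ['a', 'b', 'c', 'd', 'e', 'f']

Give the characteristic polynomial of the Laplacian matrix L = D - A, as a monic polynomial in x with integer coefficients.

Reading degrees in the order [a, b, c, d, e, f, g] gives [1, 1, 1, 1, 1, 1, 6]; set D = diag(1, 1, 1, 1, 1, 1, 6) and form L = D - A. L has integer entries, so p(x) = det(xI - L) has integer coefficients. Expanding the determinant yields x^7 - 12x^6 + 45x^5 - 80x^4 + 75x^3 - 36x^2 + 7x. The constant term is 0 because L is singular (the all-ones vector lies in its kernel).

x^7 - 12x^6 + 45x^5 - 80x^4 + 75x^3 - 36x^2 + 7x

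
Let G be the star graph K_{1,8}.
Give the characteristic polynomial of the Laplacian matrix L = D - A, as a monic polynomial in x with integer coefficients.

x^9 - 16x^8 + 84x^7 - 224x^6 + 350x^5 - 336x^4 + 196x^3 - 64x^2 + 9x

The graph has 9 vertices and degree multiset [8, 1, 1, 1, 1, 1, 1, 1, 1]; D is the diagonal matrix of degrees and L = D - A. The eigenvalues of L are [0, 1, 1, 1, 1, 1, 1, 1, 9]; the characteristic polynomial is the product of (x - lambda_i), which multiplies out to x^9 - 16x^8 + 84x^7 - 224x^6 + 350x^5 - 336x^4 + 196x^3 - 64x^2 + 9x. The coefficient of x^8 equals -trace(L) = -16, matching the sum of degrees. By the matrix-tree theorem the graph has (1/9) * product of the nonzero eigenvalues = 1 spanning tree. The eigenvalues sum to 16, which equals trace(L) = 2|E|.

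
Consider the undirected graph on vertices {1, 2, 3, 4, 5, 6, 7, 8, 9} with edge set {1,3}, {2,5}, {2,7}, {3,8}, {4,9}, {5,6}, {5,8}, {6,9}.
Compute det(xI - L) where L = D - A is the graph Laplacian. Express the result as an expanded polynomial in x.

x^9 - 16x^8 + 104x^7 - 354x^6 + 677x^5 - 724x^4 + 405x^3 - 102x^2 + 9x

With the vertex order [1, 2, 3, 4, 5, 6, 7, 8, 9], the degrees are [1, 2, 2, 1, 3, 2, 1, 2, 2], giving D = diag(1, 2, 2, 1, 3, 2, 1, 2, 2) and L = D - A. Computing det(xI - L) by cofactor expansion (or equivalently via sum-over-permutations) gives x^9 - 16x^8 + 104x^7 - 354x^6 + 677x^5 - 724x^4 + 405x^3 - 102x^2 + 9x. Since p(0) = det(-L) = 0, x divides p(x). The largest eigenvalue, 4.4605, is at most the vertex count 9.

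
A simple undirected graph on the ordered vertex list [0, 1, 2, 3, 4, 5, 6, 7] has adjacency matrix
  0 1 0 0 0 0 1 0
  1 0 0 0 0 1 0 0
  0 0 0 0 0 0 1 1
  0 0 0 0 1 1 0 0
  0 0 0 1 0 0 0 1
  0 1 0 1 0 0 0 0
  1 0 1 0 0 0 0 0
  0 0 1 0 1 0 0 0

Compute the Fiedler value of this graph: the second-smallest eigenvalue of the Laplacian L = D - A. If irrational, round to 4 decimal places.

0.5858

Each diagonal entry of L is the vertex degree and each off-diagonal entry is -1 where an edge is present, 0 otherwise; in the order [0, 1, 2, 3, 4, 5, 6, 7] the diagonal is [2, 2, 2, 2, 2, 2, 2, 2]. The sorted Laplacian eigenvalues are [0, 0.5858, 0.5858, 2, 2, 3.4142, 3.4142, 4]; the algebraic connectivity is the second entry, 0.5858. There is one zero in the spectrum, matching the 1 component.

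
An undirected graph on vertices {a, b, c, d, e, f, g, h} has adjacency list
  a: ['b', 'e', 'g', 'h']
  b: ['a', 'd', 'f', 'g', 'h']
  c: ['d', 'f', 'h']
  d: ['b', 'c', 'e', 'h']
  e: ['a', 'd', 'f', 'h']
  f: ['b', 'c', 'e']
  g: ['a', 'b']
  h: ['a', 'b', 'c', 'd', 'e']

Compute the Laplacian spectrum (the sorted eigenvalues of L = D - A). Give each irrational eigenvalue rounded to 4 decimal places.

[0, 1.5072, 3, 3.2161, 4.4435, 4.7353, 6.0798, 7.0181]

Reading degrees in the order [a, b, c, d, e, f, g, h] gives [4, 5, 3, 4, 4, 3, 2, 5]; set D = diag(4, 5, 3, 4, 4, 3, 2, 5) and form L = D - A. Diagonalising L (or applying a numerical eigensolver to the 8x8 matrix) gives the spectrum above. By the matrix-tree theorem the graph has (1/8) * product of the nonzero eigenvalues = 1632 spanning trees. The largest eigenvalue, 7.0181, is at most the vertex count 8.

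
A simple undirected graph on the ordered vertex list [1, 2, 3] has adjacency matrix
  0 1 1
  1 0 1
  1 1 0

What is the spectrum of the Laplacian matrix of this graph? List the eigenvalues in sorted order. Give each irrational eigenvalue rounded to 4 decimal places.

Reading degrees in the order [1, 2, 3] gives [2, 2, 2]; set D = diag(2, 2, 2) and form L = D - A. Diagonalising L (or applying a numerical eigensolver to the 3x3 matrix) gives the spectrum above. The single zero eigenvalue shows the graph is connected. There is one zero in the spectrum, matching the 1 component. The largest eigenvalue, 3, is at most the vertex count 3.

[0, 3, 3]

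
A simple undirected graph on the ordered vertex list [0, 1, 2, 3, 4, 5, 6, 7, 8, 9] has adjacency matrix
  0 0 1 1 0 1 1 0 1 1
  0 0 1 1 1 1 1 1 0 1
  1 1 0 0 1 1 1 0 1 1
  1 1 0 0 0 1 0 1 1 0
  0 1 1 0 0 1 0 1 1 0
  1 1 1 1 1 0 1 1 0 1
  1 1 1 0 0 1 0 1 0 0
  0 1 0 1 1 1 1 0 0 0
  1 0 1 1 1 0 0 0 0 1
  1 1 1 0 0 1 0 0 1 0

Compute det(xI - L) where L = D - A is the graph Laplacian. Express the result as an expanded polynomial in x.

Each diagonal entry of L is the vertex degree and each off-diagonal entry is -1 where an edge is present, 0 otherwise; in the order [0, 1, 2, 3, 4, 5, 6, 7, 8, 9] the diagonal is [6, 7, 7, 5, 5, 8, 5, 5, 5, 5]. Computing det(xI - L) by cofactor expansion (or equivalently via sum-over-permutations) gives x^10 - 58x^9 + 1479x^8 - 21756x^7 + 203387x^6 - 1252758x^5 + 5082676x^4 - 13094724x^3 + 19434954x^2 - 12658020x. Since p(0) = det(-L) = 0, x divides p(x). There is one zero in the spectrum, matching the 1 component.

x^10 - 58x^9 + 1479x^8 - 21756x^7 + 203387x^6 - 1252758x^5 + 5082676x^4 - 13094724x^3 + 19434954x^2 - 12658020x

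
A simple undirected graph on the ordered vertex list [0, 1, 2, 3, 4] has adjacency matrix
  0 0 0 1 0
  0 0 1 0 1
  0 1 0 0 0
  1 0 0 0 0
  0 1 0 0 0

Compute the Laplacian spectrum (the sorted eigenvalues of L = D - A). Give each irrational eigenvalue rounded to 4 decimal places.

[0, 0, 1, 2, 3]

With the vertex order [0, 1, 2, 3, 4], the degrees are [1, 2, 1, 1, 1], giving D = diag(1, 2, 1, 1, 1) and L = D - A. Since every row of L sums to 0, the all-ones vector is in the kernel and 0 is an eigenvalue. The 2 zero eigenvalues correspond to the 2 connected components.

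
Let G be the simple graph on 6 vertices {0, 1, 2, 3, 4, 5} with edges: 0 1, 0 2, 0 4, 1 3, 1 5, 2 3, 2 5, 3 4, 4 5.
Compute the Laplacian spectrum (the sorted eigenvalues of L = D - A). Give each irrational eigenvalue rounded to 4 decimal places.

Reading degrees in the order [0, 1, 2, 3, 4, 5] gives [3, 3, 3, 3, 3, 3]; set D = diag(3, 3, 3, 3, 3, 3) and form L = D - A. Since every row of L sums to 0, the all-ones vector is in the kernel and 0 is an eigenvalue.

[0, 3, 3, 3, 3, 6]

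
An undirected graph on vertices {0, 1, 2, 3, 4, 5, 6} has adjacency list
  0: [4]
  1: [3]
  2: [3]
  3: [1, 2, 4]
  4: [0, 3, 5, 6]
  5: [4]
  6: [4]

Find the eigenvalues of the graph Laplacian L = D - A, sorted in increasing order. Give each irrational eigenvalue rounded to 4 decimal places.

Each diagonal entry of L is the vertex degree and each off-diagonal entry is -1 where an edge is present, 0 otherwise; in the order [0, 1, 2, 3, 4, 5, 6] the diagonal is [1, 1, 1, 3, 4, 1, 1]. L is symmetric positive semidefinite, so every eigenvalue is real and nonnegative. The single zero eigenvalue shows the graph is connected. There is one zero in the spectrum, matching the 1 component. By the matrix-tree theorem the graph has (1/7) * product of the nonzero eigenvalues = 1 spanning tree.

[0, 0.3983, 1, 1, 1, 3.3399, 5.2618]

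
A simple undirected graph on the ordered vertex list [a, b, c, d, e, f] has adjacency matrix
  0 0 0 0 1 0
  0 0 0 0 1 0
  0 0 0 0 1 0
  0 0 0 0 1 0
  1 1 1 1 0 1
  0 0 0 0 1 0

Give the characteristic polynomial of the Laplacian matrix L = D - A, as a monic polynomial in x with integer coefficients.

With the vertex order [a, b, c, d, e, f], the degrees are [1, 1, 1, 1, 5, 1], giving D = diag(1, 1, 1, 1, 5, 1) and L = D - A. Computing det(xI - L) by cofactor expansion (or equivalently via sum-over-permutations) gives x^6 - 10x^5 + 30x^4 - 40x^3 + 25x^2 - 6x. Since p(0) = det(-L) = 0, x divides p(x). There is one zero in the spectrum, matching the 1 component.

x^6 - 10x^5 + 30x^4 - 40x^3 + 25x^2 - 6x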